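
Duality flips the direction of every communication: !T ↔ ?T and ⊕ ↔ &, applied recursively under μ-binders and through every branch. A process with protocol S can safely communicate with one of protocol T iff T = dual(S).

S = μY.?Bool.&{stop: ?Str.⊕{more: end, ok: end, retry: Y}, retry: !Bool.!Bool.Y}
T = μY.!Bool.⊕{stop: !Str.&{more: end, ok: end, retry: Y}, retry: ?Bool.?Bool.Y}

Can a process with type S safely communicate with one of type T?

μY ‖ μY  ok (μ self-dual)
  ?Bool ‖ !Bool  ok
    &{stop,retry} ‖ ⊕{stop,retry}  ok labels match
      • stop:
        ?Str ‖ !Str  ok
          ⊕{more,ok,retry} ‖ &{more,ok,retry}  ok labels match
            • more:
              end ‖ end  ok
            • ok:
              end ‖ end  ok
            • retry:
              Y ‖ Y  ok
      • retry:
        !Bool ‖ ?Bool  ok
          !Bool ‖ ?Bool  ok
            Y ‖ Y  ok

YES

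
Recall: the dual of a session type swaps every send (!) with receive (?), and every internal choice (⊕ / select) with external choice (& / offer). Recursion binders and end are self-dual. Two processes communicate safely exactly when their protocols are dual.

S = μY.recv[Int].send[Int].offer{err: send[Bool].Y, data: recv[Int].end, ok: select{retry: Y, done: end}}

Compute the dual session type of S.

μY.send[Int].recv[Int].select{err: recv[Bool].Y, data: send[Int].end, ok: offer{retry: Y, done: end}}

μY → μY  (rec unchanged)
  recv[Int] → send[Int]
    send[Int] → recv[Int]
      offer{err,data,ok} → select{err,data,ok}  (offer→select)
        case err:
          send[Bool] → recv[Bool]
            dual(Y) = Y
        case data:
          recv[Int] → send[Int]
            dual(end) = end
        case ok:
          select{retry,done} → offer{retry,done}  (⊕→&)
            case retry:
              dual(Y) = Y
            case done:
              dual(end) = end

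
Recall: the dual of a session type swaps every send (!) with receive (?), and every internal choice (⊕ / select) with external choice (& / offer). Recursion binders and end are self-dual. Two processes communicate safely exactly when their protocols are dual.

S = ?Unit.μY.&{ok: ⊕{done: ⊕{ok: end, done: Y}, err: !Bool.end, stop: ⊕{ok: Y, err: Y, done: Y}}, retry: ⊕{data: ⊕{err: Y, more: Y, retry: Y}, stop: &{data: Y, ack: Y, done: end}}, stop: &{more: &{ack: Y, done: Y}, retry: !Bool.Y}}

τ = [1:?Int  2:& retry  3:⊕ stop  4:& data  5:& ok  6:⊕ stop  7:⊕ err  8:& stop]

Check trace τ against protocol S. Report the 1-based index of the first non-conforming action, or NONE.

step 1: got ?Int, protocol expects ?Unit  ✗

1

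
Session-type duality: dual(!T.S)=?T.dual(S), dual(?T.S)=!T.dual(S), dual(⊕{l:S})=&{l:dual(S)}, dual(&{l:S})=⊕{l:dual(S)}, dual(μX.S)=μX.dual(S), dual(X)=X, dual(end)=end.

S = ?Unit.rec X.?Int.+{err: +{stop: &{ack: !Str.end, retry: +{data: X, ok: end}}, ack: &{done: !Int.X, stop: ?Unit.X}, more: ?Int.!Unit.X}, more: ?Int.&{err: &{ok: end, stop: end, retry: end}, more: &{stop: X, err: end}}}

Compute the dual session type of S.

?Unit → !Unit
  rec X → rec X  (rec unchanged)
    ?Int → !Int
      +{err,more} → &{err,more}  (select→offer)
        • err:
          +{stop,ack,more} → &{stop,ack,more}  (select→offer)
            • stop:
              &{ack,retry} → +{ack,retry}  (&→⊕)
                • ack:
                  !Str → ?Str
                    dual(end) = end
                • retry:
                  +{data,ok} → &{data,ok}  (select→offer)
                    • data:
                      dual(X) = X
                    • ok:
                      dual(end) = end
            • ack:
              &{done,stop} → +{done,stop}  (&→⊕)
                • done:
                  !Int → ?Int
                    dual(X) = X
                • stop:
                  ?Unit → !Unit
                    dual(X) = X
            • more:
              ?Int → !Int
                !Unit → ?Unit
                  dual(X) = X
        • more:
          ?Int → !Int
            &{err,more} → +{err,more}  (&→⊕)
              • err:
                &{ok,stop,retry} → +{ok,stop,retry}  (&→⊕)
                  • ok:
                    dual(end) = end
                  • stop:
                    dual(end) = end
                  • retry:
                    dual(end) = end
              • more:
                &{stop,err} → +{stop,err}  (&→⊕)
                  • stop:
                    dual(X) = X
                  • err:
                    dual(end) = end

!Unit.rec X.!Int.&{err: &{stop: +{ack: ?Str.end, retry: &{data: X, ok: end}}, ack: +{done: ?Int.X, stop: !Unit.X}, more: !Int.?Unit.X}, more: !Int.+{err: +{ok: end, stop: end, retry: end}, more: +{stop: X, err: end}}}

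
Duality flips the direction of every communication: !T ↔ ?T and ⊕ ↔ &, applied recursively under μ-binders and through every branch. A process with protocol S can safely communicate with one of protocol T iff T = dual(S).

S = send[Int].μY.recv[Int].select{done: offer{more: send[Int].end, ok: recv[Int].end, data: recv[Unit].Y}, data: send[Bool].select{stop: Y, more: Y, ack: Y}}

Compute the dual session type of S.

recv[Int].μY.send[Int].offer{done: select{more: recv[Int].end, ok: send[Int].end, data: send[Unit].Y}, data: recv[Bool].offer{stop: Y, more: Y, ack: Y}}

send[Int] ↦ recv[Int]
  μY ↦ μY  (rec unchanged)
    recv[Int] ↦ send[Int]
      select{done,data} ↦ offer{done,data}  (⊕→&)
        [done]
          offer{more,ok,data} ↦ select{more,ok,data}  (external→internal)
            [more]
              send[Int] ↦ recv[Int]
                dual(end) = end
            [ok]
              recv[Int] ↦ send[Int]
                dual(end) = end
            [data]
              recv[Unit] ↦ send[Unit]
                dual(Y) = Y
        [data]
          send[Bool] ↦ recv[Bool]
            select{stop,more,ack} ↦ offer{stop,more,ack}  (⊕→&)
              [stop]
                dual(Y) = Y
              [more]
                dual(Y) = Y
              [ack]
                dual(Y) = Y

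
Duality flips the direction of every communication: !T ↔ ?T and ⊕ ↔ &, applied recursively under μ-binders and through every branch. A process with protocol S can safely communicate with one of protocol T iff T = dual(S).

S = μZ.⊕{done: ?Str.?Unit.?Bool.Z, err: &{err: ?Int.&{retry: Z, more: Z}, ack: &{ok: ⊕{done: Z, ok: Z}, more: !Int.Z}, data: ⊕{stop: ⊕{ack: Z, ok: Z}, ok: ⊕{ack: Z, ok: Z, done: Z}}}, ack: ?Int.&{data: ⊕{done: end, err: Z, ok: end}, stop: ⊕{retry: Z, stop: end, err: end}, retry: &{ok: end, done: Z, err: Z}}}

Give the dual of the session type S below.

μZ.&{done: !Str.!Unit.!Bool.Z, err: ⊕{err: !Int.⊕{retry: Z, more: Z}, ack: ⊕{ok: &{done: Z, ok: Z}, more: ?Int.Z}, data: &{stop: &{ack: Z, ok: Z}, ok: &{ack: Z, ok: Z, done: Z}}}, ack: !Int.⊕{data: &{done: end, err: Z, ok: end}, stop: &{retry: Z, stop: end, err: end}, retry: ⊕{ok: end, done: Z, err: Z}}}

μZ → μZ  (rec unchanged)
  ⊕{done,err,ack} → &{done,err,ack}  (select→offer)
    • done:
      ?Str → !Str
        ?Unit → !Unit
          ?Bool → !Bool
            Z self-dual
    • err:
      &{err,ack,data} → ⊕{err,ack,data}  (offer→select)
        • err:
          ?Int → !Int
            &{retry,more} → ⊕{retry,more}  (offer→select)
              • retry:
                Z self-dual
              • more:
                Z self-dual
        • ack:
          &{ok,more} → ⊕{ok,more}  (offer→select)
            • ok:
              ⊕{done,ok} → &{done,ok}  (select→offer)
                • done:
                  Z self-dual
                • ok:
                  Z self-dual
            • more:
              !Int → ?Int
                Z self-dual
        • data:
          ⊕{stop,ok} → &{stop,ok}  (select→offer)
            • stop:
              ⊕{ack,ok} → &{ack,ok}  (select→offer)
                • ack:
                  Z self-dual
                • ok:
                  Z self-dual
            • ok:
              ⊕{ack,ok,done} → &{ack,ok,done}  (select→offer)
                • ack:
                  Z self-dual
                • ok:
                  Z self-dual
                • done:
                  Z self-dual
    • ack:
      ?Int → !Int
        &{data,stop,retry} → ⊕{data,stop,retry}  (offer→select)
          • data:
            ⊕{done,err,ok} → &{done,err,ok}  (select→offer)
              • done:
                end self-dual
              • err:
                Z self-dual
              • ok:
                end self-dual
          • stop:
            ⊕{retry,stop,err} → &{retry,stop,err}  (select→offer)
              • retry:
                Z self-dual
              • stop:
                end self-dual
              • err:
                end self-dual
          • retry:
            &{ok,done,err} → ⊕{ok,done,err}  (offer→select)
              • ok:
                end self-dual
              • done:
                Z self-dual
              • err:
                Z self-dual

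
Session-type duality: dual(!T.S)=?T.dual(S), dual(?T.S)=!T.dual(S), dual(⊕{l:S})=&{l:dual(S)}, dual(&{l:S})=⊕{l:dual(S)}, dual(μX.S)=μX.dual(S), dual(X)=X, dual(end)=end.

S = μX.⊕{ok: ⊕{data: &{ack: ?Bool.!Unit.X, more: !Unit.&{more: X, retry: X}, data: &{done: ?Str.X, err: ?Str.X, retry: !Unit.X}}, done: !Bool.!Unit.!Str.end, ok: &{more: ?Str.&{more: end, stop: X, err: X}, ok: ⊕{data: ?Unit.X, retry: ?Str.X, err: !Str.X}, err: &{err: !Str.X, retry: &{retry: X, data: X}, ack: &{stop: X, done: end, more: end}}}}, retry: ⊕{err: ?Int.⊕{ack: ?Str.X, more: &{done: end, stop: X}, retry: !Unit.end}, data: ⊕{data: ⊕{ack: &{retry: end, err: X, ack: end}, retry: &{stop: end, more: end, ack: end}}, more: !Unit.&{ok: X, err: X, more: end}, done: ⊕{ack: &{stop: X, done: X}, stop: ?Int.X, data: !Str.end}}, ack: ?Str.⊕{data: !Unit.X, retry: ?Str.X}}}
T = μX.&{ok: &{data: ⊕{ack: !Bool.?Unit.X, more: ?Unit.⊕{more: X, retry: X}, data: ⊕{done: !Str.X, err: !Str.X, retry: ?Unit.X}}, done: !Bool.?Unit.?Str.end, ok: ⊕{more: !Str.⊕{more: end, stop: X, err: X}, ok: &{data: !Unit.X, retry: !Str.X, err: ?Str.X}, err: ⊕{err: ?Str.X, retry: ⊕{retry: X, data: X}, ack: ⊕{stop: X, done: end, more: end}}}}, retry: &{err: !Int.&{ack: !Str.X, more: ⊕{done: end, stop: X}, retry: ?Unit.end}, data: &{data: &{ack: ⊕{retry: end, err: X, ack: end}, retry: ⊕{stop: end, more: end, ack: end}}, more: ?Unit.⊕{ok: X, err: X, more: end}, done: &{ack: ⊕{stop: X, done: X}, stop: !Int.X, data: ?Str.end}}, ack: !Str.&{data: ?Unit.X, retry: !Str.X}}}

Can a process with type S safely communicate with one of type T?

μX vs μX  ok (μ self-dual)
  ⊕{ok,retry} vs &{ok,retry}  ok label sets agree
    [ok]
      ⊕{data,done,ok} vs &{data,done,ok}  ok label sets agree
        [data]
          &{ack,more,data} vs ⊕{ack,more,data}  ok label sets agree
            [ack]
              ?Bool vs !Bool  ok
                !Unit vs ?Unit  ok
                  X vs X  ok
            [more]
              !Unit vs ?Unit  ok
                &{more,retry} vs ⊕{more,retry}  ok label sets agree
                  [more]
                    X vs X  ok
                  [retry]
                    X vs X  ok
            [data]
              &{done,err,retry} vs ⊕{done,err,retry}  ok label sets agree
                [done]
                  ?Str vs !Str  ok
                    X vs X  ok
                [err]
                  ?Str vs !Str  ok
                    X vs X  ok
                [retry]
                  !Unit vs ?Unit  ok
                    X vs X  ok
        [done]
          !Bool vs !Bool  ✗ same direction on both sides — not dual

NO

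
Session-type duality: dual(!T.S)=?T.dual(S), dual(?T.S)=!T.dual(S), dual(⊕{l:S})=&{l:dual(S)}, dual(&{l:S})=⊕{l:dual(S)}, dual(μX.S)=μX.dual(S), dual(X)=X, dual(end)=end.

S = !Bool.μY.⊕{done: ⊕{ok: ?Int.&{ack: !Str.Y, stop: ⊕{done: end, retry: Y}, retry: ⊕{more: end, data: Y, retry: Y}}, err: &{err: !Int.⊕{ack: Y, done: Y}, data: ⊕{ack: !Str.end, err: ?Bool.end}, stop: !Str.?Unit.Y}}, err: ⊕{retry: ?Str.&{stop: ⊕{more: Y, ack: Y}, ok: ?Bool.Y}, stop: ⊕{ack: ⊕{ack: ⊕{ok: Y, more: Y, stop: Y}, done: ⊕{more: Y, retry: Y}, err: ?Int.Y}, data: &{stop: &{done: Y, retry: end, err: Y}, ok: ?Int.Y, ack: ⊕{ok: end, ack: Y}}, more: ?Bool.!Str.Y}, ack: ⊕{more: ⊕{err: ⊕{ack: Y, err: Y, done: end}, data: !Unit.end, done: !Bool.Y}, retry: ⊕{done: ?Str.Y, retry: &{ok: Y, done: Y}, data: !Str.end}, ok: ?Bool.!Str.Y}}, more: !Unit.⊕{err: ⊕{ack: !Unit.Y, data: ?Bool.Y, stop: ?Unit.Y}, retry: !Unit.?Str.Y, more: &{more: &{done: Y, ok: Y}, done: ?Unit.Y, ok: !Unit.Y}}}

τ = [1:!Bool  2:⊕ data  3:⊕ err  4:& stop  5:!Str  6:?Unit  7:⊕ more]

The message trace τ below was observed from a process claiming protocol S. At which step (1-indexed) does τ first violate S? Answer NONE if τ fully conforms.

2

[1] !Bool  ✓  residual = μY.…
[2] got ⊕ data, protocol expects ⊕ done or ⊕ err or ⊕ more  ✗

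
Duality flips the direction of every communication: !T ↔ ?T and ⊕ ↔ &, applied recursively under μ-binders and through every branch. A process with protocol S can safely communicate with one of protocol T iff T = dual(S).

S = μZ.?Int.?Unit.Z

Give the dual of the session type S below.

μZ = μZ  (binder kept)
  ?Int = !Int
    ?Unit = !Unit
      Z ↦ Z

μZ.!Int.!Unit.Z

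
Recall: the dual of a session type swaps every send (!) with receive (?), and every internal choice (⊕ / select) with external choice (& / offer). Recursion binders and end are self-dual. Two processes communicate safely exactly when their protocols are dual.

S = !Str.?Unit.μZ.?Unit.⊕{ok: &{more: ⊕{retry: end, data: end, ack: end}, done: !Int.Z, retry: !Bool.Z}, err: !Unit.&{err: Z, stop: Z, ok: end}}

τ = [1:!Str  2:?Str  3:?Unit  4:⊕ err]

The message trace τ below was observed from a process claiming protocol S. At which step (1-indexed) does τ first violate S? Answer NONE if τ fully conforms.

@1 !Str  ok  cont: ?Unit.μZ.…
@2 got ?Str, protocol expects ?Unit  ✗

2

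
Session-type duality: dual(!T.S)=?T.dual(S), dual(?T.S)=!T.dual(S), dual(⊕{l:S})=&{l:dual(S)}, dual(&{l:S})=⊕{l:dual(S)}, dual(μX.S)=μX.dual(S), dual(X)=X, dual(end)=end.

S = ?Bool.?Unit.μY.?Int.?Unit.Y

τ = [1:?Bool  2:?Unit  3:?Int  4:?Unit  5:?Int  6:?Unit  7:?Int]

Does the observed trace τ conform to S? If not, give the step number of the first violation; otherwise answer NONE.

NONE

step 1: ?Bool  match  residual = ?Unit.μY.…
step 2: ?Unit  match  residual = μY.…
step 3: ?Int  match  residual = ?Unit.μY.…
step 4: ?Unit  match  residual = μY.…
step 5: ?Int  match  residual = ?Unit.μY.…
step 6: ?Unit  match  residual = μY.…
step 7: ?Int  match  residual = ?Unit.μY.…
trace exhausted — no violation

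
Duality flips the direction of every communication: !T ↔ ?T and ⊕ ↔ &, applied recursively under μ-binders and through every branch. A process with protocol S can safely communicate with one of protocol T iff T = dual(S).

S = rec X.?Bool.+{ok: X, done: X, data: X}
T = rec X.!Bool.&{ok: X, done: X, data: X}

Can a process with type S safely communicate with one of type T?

YES

rec X ‖ rec X  match (rec unchanged)
  ?Bool ‖ !Bool  match
    +{ok,done,data} ‖ &{ok,done,data}  match labels match
      [ok]
        X ‖ X  match
      [done]
        X ‖ X  match
      [data]
        X ‖ X  match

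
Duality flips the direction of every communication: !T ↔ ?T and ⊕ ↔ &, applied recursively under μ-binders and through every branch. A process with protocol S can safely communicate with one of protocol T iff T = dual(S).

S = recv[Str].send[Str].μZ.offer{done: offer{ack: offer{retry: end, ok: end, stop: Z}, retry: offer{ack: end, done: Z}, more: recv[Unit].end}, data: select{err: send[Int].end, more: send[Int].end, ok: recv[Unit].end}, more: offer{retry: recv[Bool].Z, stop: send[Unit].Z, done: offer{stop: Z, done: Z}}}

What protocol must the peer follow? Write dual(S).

recv[Str] → send[Str]
  send[Str] → recv[Str]
    μZ → μZ  (rec unchanged)
      offer{done,data,more} → select{done,data,more}  (external→internal)
        case done:
          offer{ack,retry,more} → select{ack,retry,more}  (external→internal)
            case ack:
              offer{retry,ok,stop} → select{retry,ok,stop}  (external→internal)
                case retry:
                  dual(end) = end
                case ok:
                  dual(end) = end
                case stop:
                  dual(Z) = Z
            case retry:
              offer{ack,done} → select{ack,done}  (external→internal)
                case ack:
                  dual(end) = end
                case done:
                  dual(Z) = Z
            case more:
              recv[Unit] → send[Unit]
                dual(end) = end
        case data:
          select{err,more,ok} → offer{err,more,ok}  (select→offer)
            case err:
              send[Int] → recv[Int]
                dual(end) = end
            case more:
              send[Int] → recv[Int]
                dual(end) = end
            case ok:
              recv[Unit] → send[Unit]
                dual(end) = end
        case more:
          offer{retry,stop,done} → select{retry,stop,done}  (external→internal)
            case retry:
              recv[Bool] → send[Bool]
                dual(Z) = Z
            case stop:
              send[Unit] → recv[Unit]
                dual(Z) = Z
            case done:
              offer{stop,done} → select{stop,done}  (external→internal)
                case stop:
                  dual(Z) = Z
                case done:
                  dual(Z) = Z

send[Str].recv[Str].μZ.select{done: select{ack: select{retry: end, ok: end, stop: Z}, retry: select{ack: end, done: Z}, more: send[Unit].end}, data: offer{err: recv[Int].end, more: recv[Int].end, ok: send[Unit].end}, more: select{retry: send[Bool].Z, stop: recv[Unit].Z, done: select{stop: Z, done: Z}}}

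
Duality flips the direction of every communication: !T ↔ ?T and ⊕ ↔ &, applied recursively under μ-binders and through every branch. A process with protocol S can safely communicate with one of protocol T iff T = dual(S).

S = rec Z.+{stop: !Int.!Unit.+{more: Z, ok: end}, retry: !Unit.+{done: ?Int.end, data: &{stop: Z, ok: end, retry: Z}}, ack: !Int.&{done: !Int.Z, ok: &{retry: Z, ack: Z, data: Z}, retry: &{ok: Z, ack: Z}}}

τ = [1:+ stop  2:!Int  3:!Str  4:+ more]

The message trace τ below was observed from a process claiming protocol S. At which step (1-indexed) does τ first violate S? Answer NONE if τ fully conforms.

[1] + stop  match  cont: !Int.!Unit.+{more: rec Z.…, ok: end}
[2] !Int  match  cont: !Unit.+{more: rec Z.…, ok: end}
[3] got !Str, protocol expects !Unit  ✗

3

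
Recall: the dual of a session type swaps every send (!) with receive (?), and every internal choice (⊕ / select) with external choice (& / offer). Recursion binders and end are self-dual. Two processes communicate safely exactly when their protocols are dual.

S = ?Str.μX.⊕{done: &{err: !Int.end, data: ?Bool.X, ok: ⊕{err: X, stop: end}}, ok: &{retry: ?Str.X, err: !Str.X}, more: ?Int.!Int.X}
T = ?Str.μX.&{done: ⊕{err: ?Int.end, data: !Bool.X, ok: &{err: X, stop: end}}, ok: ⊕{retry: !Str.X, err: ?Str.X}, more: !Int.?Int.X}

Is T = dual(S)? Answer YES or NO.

?Str | ?Str  ✗ same direction on both sides — not dual

NO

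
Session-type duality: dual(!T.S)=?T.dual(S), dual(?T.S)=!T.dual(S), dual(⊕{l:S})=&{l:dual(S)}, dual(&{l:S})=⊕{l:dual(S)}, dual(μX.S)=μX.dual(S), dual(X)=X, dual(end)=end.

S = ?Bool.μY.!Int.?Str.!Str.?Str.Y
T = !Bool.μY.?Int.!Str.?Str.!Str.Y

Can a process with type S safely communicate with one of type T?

YES

?Bool vs !Bool  match
  μY vs μY  match (rec unchanged)
    !Int vs ?Int  match
      ?Str vs !Str  match
        !Str vs ?Str  match
          ?Str vs !Str  match
            Y vs Y  match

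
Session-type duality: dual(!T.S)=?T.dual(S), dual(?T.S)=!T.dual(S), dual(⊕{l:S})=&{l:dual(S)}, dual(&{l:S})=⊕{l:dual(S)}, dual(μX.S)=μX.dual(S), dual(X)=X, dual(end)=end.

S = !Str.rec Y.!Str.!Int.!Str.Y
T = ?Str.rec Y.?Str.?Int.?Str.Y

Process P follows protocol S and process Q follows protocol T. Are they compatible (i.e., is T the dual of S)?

!Str | ?Str  ok
  rec Y | rec Y  ok (binder kept)
    !Str | ?Str  ok
      !Int | ?Int  ok
        !Str | ?Str  ok
          Y | Y  ok

YES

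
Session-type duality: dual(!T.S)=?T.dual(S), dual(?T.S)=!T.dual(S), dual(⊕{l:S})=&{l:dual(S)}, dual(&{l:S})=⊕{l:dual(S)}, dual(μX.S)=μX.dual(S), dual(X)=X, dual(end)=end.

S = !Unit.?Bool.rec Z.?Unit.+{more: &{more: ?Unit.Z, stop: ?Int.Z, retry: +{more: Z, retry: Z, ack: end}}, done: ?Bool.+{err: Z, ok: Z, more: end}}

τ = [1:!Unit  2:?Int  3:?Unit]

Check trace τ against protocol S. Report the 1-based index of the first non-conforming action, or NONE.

2

[1] !Unit  ok  cont: ?Bool.rec Z.…
[2] got ?Int, protocol expects ?Bool  ✗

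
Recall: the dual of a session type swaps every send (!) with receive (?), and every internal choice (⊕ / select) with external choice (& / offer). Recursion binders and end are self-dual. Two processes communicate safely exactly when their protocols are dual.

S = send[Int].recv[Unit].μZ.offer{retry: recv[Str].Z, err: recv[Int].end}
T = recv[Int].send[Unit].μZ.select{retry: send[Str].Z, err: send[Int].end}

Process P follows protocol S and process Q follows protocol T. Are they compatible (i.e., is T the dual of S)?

YES

send[Int] | recv[Int]  ok
  recv[Unit] | send[Unit]  ok
    μZ | μZ  ok (binder kept)
      offer{retry,err} | select{retry,err}  ok same labels
        case retry:
          recv[Str] | send[Str]  ok
            Z | Z  ok
        case err:
          recv[Int] | send[Int]  ok
            end | end  ok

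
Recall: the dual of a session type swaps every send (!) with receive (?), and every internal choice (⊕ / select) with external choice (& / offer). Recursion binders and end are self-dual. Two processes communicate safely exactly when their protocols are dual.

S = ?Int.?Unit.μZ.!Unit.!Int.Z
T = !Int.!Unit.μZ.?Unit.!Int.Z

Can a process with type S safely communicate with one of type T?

?Int ‖ !Int  match
  ?Unit ‖ !Unit  match
    μZ ‖ μZ  match (rec unchanged)
      !Unit ‖ ?Unit  match
        !Int ‖ !Int  ✗ same direction on both sides — not dual

NO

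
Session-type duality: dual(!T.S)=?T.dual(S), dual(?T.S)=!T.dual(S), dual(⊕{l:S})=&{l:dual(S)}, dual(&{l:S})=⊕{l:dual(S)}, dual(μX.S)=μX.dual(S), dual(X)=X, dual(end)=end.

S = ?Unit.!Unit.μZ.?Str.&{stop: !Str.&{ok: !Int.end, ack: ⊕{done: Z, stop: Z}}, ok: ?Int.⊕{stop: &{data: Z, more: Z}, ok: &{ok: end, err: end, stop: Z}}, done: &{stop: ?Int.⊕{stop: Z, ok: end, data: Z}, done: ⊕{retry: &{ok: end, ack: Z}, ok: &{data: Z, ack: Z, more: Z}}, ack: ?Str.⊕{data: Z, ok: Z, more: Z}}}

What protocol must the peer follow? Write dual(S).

?Unit ↦ !Unit
  !Unit ↦ ?Unit
    μZ ↦ μZ  (μ self-dual)
      ?Str ↦ !Str
        &{stop,ok,done} ↦ ⊕{stop,ok,done}  (&→⊕)
          • stop:
            !Str ↦ ?Str
              &{ok,ack} ↦ ⊕{ok,ack}  (&→⊕)
                • ok:
                  !Int ↦ ?Int
                    end ↦ end
                • ack:
                  ⊕{done,stop} ↦ &{done,stop}  (⊕→&)
                    • done:
                      Z ↦ Z
                    • stop:
                      Z ↦ Z
          • ok:
            ?Int ↦ !Int
              ⊕{stop,ok} ↦ &{stop,ok}  (⊕→&)
                • stop:
                  &{data,more} ↦ ⊕{data,more}  (&→⊕)
                    • data:
                      Z ↦ Z
                    • more:
                      Z ↦ Z
                • ok:
                  &{ok,err,stop} ↦ ⊕{ok,err,stop}  (&→⊕)
                    • ok:
                      end ↦ end
                    • err:
                      end ↦ end
                    • stop:
                      Z ↦ Z
          • done:
            &{stop,done,ack} ↦ ⊕{stop,done,ack}  (&→⊕)
              • stop:
                ?Int ↦ !Int
                  ⊕{stop,ok,data} ↦ &{stop,ok,data}  (⊕→&)
                    • stop:
                      Z ↦ Z
                    • ok:
                      end ↦ end
                    • data:
                      Z ↦ Z
              • done:
                ⊕{retry,ok} ↦ &{retry,ok}  (⊕→&)
                  • retry:
                    &{ok,ack} ↦ ⊕{ok,ack}  (&→⊕)
                      • ok:
                        end ↦ end
                      • ack:
                        Z ↦ Z
                  • ok:
                    &{data,ack,more} ↦ ⊕{data,ack,more}  (&→⊕)
                      • data:
                        Z ↦ Z
                      • ack:
                        Z ↦ Z
                      • more:
                        Z ↦ Z
              • ack:
                ?Str ↦ !Str
                  ⊕{data,ok,more} ↦ &{data,ok,more}  (⊕→&)
                    • data:
                      Z ↦ Z
                    • ok:
                      Z ↦ Z
                    • more:
                      Z ↦ Z

!Unit.?Unit.μZ.!Str.⊕{stop: ?Str.⊕{ok: ?Int.end, ack: &{done: Z, stop: Z}}, ok: !Int.&{stop: ⊕{data: Z, more: Z}, ok: ⊕{ok: end, err: end, stop: Z}}, done: ⊕{stop: !Int.&{stop: Z, ok: end, data: Z}, done: &{retry: ⊕{ok: end, ack: Z}, ok: ⊕{data: Z, ack: Z, more: Z}}, ack: !Str.&{data: Z, ok: Z, more: Z}}}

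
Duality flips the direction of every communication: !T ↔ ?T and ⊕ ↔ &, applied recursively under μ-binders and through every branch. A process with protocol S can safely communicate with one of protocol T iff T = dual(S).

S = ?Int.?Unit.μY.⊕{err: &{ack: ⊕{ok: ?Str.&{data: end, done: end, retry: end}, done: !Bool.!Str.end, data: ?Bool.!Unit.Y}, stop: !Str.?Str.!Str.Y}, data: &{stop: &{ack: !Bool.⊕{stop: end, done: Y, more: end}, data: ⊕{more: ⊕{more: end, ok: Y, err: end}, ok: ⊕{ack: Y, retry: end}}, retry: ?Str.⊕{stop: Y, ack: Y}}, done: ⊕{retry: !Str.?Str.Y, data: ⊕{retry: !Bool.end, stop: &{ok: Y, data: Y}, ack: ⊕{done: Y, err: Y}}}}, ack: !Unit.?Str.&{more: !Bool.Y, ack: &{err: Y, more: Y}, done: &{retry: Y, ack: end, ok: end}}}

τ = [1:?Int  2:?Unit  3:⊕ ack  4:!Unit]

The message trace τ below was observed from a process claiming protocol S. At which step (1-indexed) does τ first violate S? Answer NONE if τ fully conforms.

NONE

[1] ?Int  match  residual = ?Unit.μY.…
[2] ?Unit  match  residual = μY.…
[3] ⊕ ack  match  residual = !Unit.?Str.&{more: !Bool.μY.…, ack: &{err: μY.…, more: μY.…}, done: &{retry: μY.…, ack: end, ok: end}}
[4] !Unit  match  residual = ?Str.&{more: !Bool.μY.…, ack: &{err: μY.…, more: μY.…}, done: &{retry: μY.…, ack: end, ok: end}}
trace exhausted — no violation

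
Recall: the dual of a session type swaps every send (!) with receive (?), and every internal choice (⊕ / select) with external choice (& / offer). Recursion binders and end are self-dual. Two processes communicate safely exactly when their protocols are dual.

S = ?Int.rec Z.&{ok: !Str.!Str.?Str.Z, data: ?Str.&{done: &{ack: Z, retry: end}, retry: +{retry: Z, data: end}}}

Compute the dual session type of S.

?Int = !Int
  rec Z = rec Z  (rec unchanged)
    &{ok,data} = +{ok,data}  (offer→select)
      [ok]
        !Str = ?Str
          !Str = ?Str
            ?Str = !Str
              Z ↦ Z
      [data]
        ?Str = !Str
          &{done,retry} = +{done,retry}  (offer→select)
            [done]
              &{ack,retry} = +{ack,retry}  (offer→select)
                [ack]
                  Z ↦ Z
                [retry]
                  end ↦ end
            [retry]
              +{retry,data} = &{retry,data}  (⊕→&)
                [retry]
                  Z ↦ Z
                [data]
                  end ↦ end

!Int.rec Z.+{ok: ?Str.?Str.!Str.Z, data: !Str.+{done: +{ack: Z, retry: end}, retry: &{retry: Z, data: end}}}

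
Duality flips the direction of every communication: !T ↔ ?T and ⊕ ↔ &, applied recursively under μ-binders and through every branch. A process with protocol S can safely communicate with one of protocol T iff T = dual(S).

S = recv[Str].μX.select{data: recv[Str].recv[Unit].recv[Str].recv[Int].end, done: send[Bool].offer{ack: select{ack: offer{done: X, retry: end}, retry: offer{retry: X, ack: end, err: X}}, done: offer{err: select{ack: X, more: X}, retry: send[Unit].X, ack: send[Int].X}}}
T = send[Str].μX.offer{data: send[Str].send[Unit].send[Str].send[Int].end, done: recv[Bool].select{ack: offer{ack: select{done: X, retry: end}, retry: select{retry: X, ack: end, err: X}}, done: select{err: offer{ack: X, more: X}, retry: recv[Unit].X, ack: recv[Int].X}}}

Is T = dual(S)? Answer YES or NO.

recv[Str] ‖ send[Str]  ✓
  μX ‖ μX  ✓ (binder kept)
    select{data,done} ‖ offer{data,done}  ✓ labels match
      [data]
        recv[Str] ‖ send[Str]  ✓
          recv[Unit] ‖ send[Unit]  ✓
            recv[Str] ‖ send[Str]  ✓
              recv[Int] ‖ send[Int]  ✓
                end ‖ end  ✓
      [done]
        send[Bool] ‖ recv[Bool]  ✓
          offer{ack,done} ‖ select{ack,done}  ✓ labels match
            [ack]
              select{ack,retry} ‖ offer{ack,retry}  ✓ labels match
                [ack]
                  offer{done,retry} ‖ select{done,retry}  ✓ labels match
                    [done]
                      X ‖ X  ✓
                    [retry]
                      end ‖ end  ✓
                [retry]
                  offer{retry,ack,err} ‖ select{retry,ack,err}  ✓ labels match
                    [retry]
                      X ‖ X  ✓
                    [ack]
                      end ‖ end  ✓
                    [err]
                      X ‖ X  ✓
            [done]
              offer{err,retry,ack} ‖ select{err,retry,ack}  ✓ labels match
                [err]
                  select{ack,more} ‖ offer{ack,more}  ✓ labels match
                    [ack]
                      X ‖ X  ✓
                    [more]
                      X ‖ X  ✓
                [retry]
                  send[Unit] ‖ recv[Unit]  ✓
                    X ‖ X  ✓
                [ack]
                  send[Int] ‖ recv[Int]  ✓
                    X ‖ X  ✓

YES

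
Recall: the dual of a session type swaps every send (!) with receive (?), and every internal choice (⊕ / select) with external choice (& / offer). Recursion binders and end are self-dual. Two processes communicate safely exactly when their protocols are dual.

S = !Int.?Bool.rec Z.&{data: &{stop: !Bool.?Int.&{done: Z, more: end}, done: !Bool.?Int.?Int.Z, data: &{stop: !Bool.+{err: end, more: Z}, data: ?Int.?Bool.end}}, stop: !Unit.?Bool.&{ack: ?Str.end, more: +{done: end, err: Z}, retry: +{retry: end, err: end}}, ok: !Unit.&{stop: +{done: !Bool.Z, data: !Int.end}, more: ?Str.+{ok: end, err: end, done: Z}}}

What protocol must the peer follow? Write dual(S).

!Int ↦ ?Int
  ?Bool ↦ !Bool
    rec Z ↦ rec Z  (rec unchanged)
      &{data,stop,ok} ↦ +{data,stop,ok}  (external→internal)
        case data:
          &{stop,done,data} ↦ +{stop,done,data}  (external→internal)
            case stop:
              !Bool ↦ ?Bool
                ?Int ↦ !Int
                  &{done,more} ↦ +{done,more}  (external→internal)
                    case done:
                      Z ↦ Z
                    case more:
                      end ↦ end
            case done:
              !Bool ↦ ?Bool
                ?Int ↦ !Int
                  ?Int ↦ !Int
                    Z ↦ Z
            case data:
              &{stop,data} ↦ +{stop,data}  (external→internal)
                case stop:
                  !Bool ↦ ?Bool
                    +{err,more} ↦ &{err,more}  (⊕→&)
                      case err:
                        end ↦ end
                      case more:
                        Z ↦ Z
                case data:
                  ?Int ↦ !Int
                    ?Bool ↦ !Bool
                      end ↦ end
        case stop:
          !Unit ↦ ?Unit
            ?Bool ↦ !Bool
              &{ack,more,retry} ↦ +{ack,more,retry}  (external→internal)
                case ack:
                  ?Str ↦ !Str
                    end ↦ end
                case more:
                  +{done,err} ↦ &{done,err}  (⊕→&)
                    case done:
                      end ↦ end
                    case err:
                      Z ↦ Z
                case retry:
                  +{retry,err} ↦ &{retry,err}  (⊕→&)
                    case retry:
                      end ↦ end
                    case err:
                      end ↦ end
        case ok:
          !Unit ↦ ?Unit
            &{stop,more} ↦ +{stop,more}  (external→internal)
              case stop:
                +{done,data} ↦ &{done,data}  (⊕→&)
                  case done:
                    !Bool ↦ ?Bool
                      Z ↦ Z
                  case data:
                    !Int ↦ ?Int
                      end ↦ end
              case more:
                ?Str ↦ !Str
                  +{ok,err,done} ↦ &{ok,err,done}  (⊕→&)
                    case ok:
                      end ↦ end
                    case err:
                      end ↦ end
                    case done:
                      Z ↦ Z

?Int.!Bool.rec Z.+{data: +{stop: ?Bool.!Int.+{done: Z, more: end}, done: ?Bool.!Int.!Int.Z, data: +{stop: ?Bool.&{err: end, more: Z}, data: !Int.!Bool.end}}, stop: ?Unit.!Bool.+{ack: !Str.end, more: &{done: end, err: Z}, retry: &{retry: end, err: end}}, ok: ?Unit.+{stop: &{done: ?Bool.Z, data: ?Int.end}, more: !Str.&{ok: end, err: end, done: Z}}}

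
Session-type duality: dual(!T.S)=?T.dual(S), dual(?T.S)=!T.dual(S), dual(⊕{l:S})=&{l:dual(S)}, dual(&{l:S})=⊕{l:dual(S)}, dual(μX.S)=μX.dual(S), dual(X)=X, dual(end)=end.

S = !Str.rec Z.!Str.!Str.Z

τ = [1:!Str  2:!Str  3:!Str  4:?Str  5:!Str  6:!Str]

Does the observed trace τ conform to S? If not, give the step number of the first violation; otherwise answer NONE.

step 1: !Str  match  state: rec Z.…
step 2: !Str  match  state: !Str.rec Z.…
step 3: !Str  match  state: rec Z.…
step 4: got ?Str, protocol expects !Str  ✗

4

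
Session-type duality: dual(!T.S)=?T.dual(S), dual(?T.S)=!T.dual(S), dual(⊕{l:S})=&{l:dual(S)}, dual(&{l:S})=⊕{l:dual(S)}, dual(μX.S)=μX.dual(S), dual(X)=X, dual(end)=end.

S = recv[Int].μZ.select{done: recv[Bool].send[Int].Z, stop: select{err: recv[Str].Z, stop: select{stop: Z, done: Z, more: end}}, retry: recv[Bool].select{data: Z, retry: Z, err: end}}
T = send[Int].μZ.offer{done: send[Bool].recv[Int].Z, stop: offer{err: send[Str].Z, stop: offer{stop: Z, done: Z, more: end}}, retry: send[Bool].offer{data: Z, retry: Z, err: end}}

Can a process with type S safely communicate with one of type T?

YES

recv[Int] vs send[Int]  ok
  μZ vs μZ  ok (μ self-dual)
    select{done,stop,retry} vs offer{done,stop,retry}  ok label sets agree
      case done:
        recv[Bool] vs send[Bool]  ok
          send[Int] vs recv[Int]  ok
            Z vs Z  ok
      case stop:
        select{err,stop} vs offer{err,stop}  ok label sets agree
          case err:
            recv[Str] vs send[Str]  ok
              Z vs Z  ok
          case stop:
            select{stop,done,more} vs offer{stop,done,more}  ok label sets agree
              case stop:
                Z vs Z  ok
              case done:
                Z vs Z  ok
              case more:
                end vs end  ok
      case retry:
        recv[Bool] vs send[Bool]  ok
          select{data,retry,err} vs offer{data,retry,err}  ok label sets agree
            case data:
              Z vs Z  ok
            case retry:
              Z vs Z  ok
            case err:
              end vs end  ok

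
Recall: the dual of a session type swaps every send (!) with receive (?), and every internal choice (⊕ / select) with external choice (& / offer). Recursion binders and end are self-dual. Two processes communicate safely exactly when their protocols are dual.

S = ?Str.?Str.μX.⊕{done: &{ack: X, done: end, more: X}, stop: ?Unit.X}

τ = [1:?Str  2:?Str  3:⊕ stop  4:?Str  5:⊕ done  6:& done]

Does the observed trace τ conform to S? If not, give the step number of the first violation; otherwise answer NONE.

4

@1 ?Str  ✓  state: ?Str.μX.…
@2 ?Str  ✓  state: μX.…
@3 ⊕ stop  ✓  state: ?Unit.μX.…
@4 got ?Str, protocol expects ?Unit  ✗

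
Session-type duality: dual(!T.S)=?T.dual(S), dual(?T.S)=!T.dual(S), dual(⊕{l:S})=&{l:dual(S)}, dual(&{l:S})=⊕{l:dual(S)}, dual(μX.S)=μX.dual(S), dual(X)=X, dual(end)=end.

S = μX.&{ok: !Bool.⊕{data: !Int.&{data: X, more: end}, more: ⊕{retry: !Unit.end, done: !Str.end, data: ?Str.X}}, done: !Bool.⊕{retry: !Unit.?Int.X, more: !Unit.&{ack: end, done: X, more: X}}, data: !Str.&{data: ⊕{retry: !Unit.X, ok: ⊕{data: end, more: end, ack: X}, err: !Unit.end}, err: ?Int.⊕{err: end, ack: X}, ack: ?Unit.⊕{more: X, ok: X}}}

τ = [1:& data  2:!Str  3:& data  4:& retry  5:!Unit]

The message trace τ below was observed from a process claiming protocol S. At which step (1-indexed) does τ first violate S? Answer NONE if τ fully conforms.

step 1: & data  ✓  now at !Str.&{data: ⊕{retry: !Unit.μX.…, ok: ⊕{data: end, more: end, ack: μX.…}, err: !Unit.end}, err: ?Int.⊕{err: end, ack: μX.…}, ack: ?Unit.⊕{more: μX.…, ok: μX.…}}
step 2: !Str  ✓  now at &{data: ⊕{retry: !Unit.μX.…, ok: ⊕{data: end, more: end, ack: μX.…}, err: !Unit.end}, err: ?Int.⊕{err: end, ack: μX.…}, ack: ?Unit.⊕{more: μX.…, ok: μX.…}}
step 3: & data  ✓  now at ⊕{retry: !Unit.μX.…, ok: ⊕{data: end, more: end, ack: μX.…}, err: !Unit.end}
step 4: got & retry, protocol expects ⊕ retry or ⊕ ok or ⊕ err  ✗

4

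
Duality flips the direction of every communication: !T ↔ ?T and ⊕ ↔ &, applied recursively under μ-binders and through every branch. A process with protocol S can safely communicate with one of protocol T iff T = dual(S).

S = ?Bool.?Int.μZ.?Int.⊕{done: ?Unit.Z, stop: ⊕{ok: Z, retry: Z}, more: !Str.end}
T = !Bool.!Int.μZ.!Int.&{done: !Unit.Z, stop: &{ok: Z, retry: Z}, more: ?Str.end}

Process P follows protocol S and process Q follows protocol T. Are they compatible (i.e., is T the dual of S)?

YES

?Bool vs !Bool  ✓
  ?Int vs !Int  ✓
    μZ vs μZ  ✓ (binder kept)
      ?Int vs !Int  ✓
        ⊕{done,stop,more} vs &{done,stop,more}  ✓ same labels
          case done:
            ?Unit vs !Unit  ✓
              Z vs Z  ✓
          case stop:
            ⊕{ok,retry} vs &{ok,retry}  ✓ same labels
              case ok:
                Z vs Z  ✓
              case retry:
                Z vs Z  ✓
          case more:
            !Str vs ?Str  ✓
              end vs end  ✓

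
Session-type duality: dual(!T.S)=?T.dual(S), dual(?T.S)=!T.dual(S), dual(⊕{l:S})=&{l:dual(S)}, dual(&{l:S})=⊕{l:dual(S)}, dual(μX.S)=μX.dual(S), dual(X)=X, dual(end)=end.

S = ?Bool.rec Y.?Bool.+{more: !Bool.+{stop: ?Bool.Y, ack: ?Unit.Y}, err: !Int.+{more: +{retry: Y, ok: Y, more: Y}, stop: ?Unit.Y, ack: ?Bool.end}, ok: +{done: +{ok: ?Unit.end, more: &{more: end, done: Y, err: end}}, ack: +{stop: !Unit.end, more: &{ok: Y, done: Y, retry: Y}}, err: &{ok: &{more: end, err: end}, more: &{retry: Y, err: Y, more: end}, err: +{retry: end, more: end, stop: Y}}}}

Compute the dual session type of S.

?Bool → !Bool
  rec Y → rec Y  (binder kept)
    ?Bool → !Bool
      +{more,err,ok} → &{more,err,ok}  (internal→external)
        • more:
          !Bool → ?Bool
            +{stop,ack} → &{stop,ack}  (internal→external)
              • stop:
                ?Bool → !Bool
                  dual(Y) = Y
              • ack:
                ?Unit → !Unit
                  dual(Y) = Y
        • err:
          !Int → ?Int
            +{more,stop,ack} → &{more,stop,ack}  (internal→external)
              • more:
                +{retry,ok,more} → &{retry,ok,more}  (internal→external)
                  • retry:
                    dual(Y) = Y
                  • ok:
                    dual(Y) = Y
                  • more:
                    dual(Y) = Y
              • stop:
                ?Unit → !Unit
                  dual(Y) = Y
              • ack:
                ?Bool → !Bool
                  dual(end) = end
        • ok:
          +{done,ack,err} → &{done,ack,err}  (internal→external)
            • done:
              +{ok,more} → &{ok,more}  (internal→external)
                • ok:
                  ?Unit → !Unit
                    dual(end) = end
                • more:
                  &{more,done,err} → +{more,done,err}  (&→⊕)
                    • more:
                      dual(end) = end
                    • done:
                      dual(Y) = Y
                    • err:
                      dual(end) = end
            • ack:
              +{stop,more} → &{stop,more}  (internal→external)
                • stop:
                  !Unit → ?Unit
                    dual(end) = end
                • more:
                  &{ok,done,retry} → +{ok,done,retry}  (&→⊕)
                    • ok:
                      dual(Y) = Y
                    • done:
                      dual(Y) = Y
                    • retry:
                      dual(Y) = Y
            • err:
              &{ok,more,err} → +{ok,more,err}  (&→⊕)
                • ok:
                  &{more,err} → +{more,err}  (&→⊕)
                    • more:
                      dual(end) = end
                    • err:
                      dual(end) = end
                • more:
                  &{retry,err,more} → +{retry,err,more}  (&→⊕)
                    • retry:
                      dual(Y) = Y
                    • err:
                      dual(Y) = Y
                    • more:
                      dual(end) = end
                • err:
                  +{retry,more,stop} → &{retry,more,stop}  (internal→external)
                    • retry:
                      dual(end) = end
                    • more:
                      dual(end) = end
                    • stop:
                      dual(Y) = Y

!Bool.rec Y.!Bool.&{more: ?Bool.&{stop: !Bool.Y, ack: !Unit.Y}, err: ?Int.&{more: &{retry: Y, ok: Y, more: Y}, stop: !Unit.Y, ack: !Bool.end}, ok: &{done: &{ok: !Unit.end, more: +{more: end, done: Y, err: end}}, ack: &{stop: ?Unit.end, more: +{ok: Y, done: Y, retry: Y}}, err: +{ok: +{more: end, err: end}, more: +{retry: Y, err: Y, more: end}, err: &{retry: end, more: end, stop: Y}}}}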